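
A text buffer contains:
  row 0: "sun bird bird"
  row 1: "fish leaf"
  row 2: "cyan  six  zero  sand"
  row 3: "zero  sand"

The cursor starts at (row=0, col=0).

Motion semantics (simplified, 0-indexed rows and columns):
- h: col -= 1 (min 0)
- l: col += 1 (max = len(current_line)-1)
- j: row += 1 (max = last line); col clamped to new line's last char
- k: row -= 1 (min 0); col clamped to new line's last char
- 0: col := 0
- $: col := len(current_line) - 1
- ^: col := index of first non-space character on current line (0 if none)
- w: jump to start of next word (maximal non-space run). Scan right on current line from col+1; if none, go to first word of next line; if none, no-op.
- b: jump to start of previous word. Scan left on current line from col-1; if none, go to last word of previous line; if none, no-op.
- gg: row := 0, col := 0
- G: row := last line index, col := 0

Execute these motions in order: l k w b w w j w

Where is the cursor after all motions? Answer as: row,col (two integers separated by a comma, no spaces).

After 1 (l): row=0 col=1 char='u'
After 2 (k): row=0 col=1 char='u'
After 3 (w): row=0 col=4 char='b'
After 4 (b): row=0 col=0 char='s'
After 5 (w): row=0 col=4 char='b'
After 6 (w): row=0 col=9 char='b'
After 7 (j): row=1 col=8 char='f'
After 8 (w): row=2 col=0 char='c'

Answer: 2,0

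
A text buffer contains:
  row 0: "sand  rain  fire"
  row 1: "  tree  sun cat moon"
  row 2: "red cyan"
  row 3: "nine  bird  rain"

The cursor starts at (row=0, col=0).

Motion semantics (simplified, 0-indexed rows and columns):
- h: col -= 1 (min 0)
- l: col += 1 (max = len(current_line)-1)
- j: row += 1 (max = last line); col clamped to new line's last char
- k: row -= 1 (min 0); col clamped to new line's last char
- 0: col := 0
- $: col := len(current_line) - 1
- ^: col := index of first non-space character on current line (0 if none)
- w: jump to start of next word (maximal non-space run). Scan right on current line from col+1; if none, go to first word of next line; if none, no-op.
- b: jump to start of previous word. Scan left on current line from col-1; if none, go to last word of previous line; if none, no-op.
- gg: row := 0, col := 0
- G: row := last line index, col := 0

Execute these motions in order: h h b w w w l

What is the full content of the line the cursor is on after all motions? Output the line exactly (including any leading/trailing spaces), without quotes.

Answer:   tree  sun cat moon

Derivation:
After 1 (h): row=0 col=0 char='s'
After 2 (h): row=0 col=0 char='s'
After 3 (b): row=0 col=0 char='s'
After 4 (w): row=0 col=6 char='r'
After 5 (w): row=0 col=12 char='f'
After 6 (w): row=1 col=2 char='t'
After 7 (l): row=1 col=3 char='r'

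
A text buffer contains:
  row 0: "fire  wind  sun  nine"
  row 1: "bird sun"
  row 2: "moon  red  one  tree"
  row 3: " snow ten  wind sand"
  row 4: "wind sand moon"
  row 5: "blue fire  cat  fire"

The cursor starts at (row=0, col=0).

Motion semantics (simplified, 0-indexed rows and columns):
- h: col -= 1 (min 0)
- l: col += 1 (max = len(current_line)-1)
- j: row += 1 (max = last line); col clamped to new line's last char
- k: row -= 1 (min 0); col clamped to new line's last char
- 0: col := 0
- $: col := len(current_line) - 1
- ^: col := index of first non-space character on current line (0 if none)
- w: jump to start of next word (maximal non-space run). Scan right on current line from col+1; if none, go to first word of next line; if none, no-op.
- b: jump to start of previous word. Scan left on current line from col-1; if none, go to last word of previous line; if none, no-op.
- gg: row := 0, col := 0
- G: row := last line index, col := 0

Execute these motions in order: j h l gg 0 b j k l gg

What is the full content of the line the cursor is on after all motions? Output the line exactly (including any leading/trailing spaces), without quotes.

Answer: fire  wind  sun  nine

Derivation:
After 1 (j): row=1 col=0 char='b'
After 2 (h): row=1 col=0 char='b'
After 3 (l): row=1 col=1 char='i'
After 4 (gg): row=0 col=0 char='f'
After 5 (0): row=0 col=0 char='f'
After 6 (b): row=0 col=0 char='f'
After 7 (j): row=1 col=0 char='b'
After 8 (k): row=0 col=0 char='f'
After 9 (l): row=0 col=1 char='i'
After 10 (gg): row=0 col=0 char='f'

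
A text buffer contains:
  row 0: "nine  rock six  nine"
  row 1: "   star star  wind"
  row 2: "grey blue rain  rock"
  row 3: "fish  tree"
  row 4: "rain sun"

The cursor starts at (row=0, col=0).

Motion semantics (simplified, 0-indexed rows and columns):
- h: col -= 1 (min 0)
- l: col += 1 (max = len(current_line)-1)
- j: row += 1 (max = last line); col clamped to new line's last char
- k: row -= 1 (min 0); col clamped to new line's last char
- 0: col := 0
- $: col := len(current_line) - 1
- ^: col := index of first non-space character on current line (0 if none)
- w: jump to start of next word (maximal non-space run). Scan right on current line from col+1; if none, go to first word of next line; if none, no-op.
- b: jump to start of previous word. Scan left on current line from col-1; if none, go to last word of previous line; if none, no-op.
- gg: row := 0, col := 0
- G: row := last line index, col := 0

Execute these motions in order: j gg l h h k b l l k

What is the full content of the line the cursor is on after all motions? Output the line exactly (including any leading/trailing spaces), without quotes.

After 1 (j): row=1 col=0 char='_'
After 2 (gg): row=0 col=0 char='n'
After 3 (l): row=0 col=1 char='i'
After 4 (h): row=0 col=0 char='n'
After 5 (h): row=0 col=0 char='n'
After 6 (k): row=0 col=0 char='n'
After 7 (b): row=0 col=0 char='n'
After 8 (l): row=0 col=1 char='i'
After 9 (l): row=0 col=2 char='n'
After 10 (k): row=0 col=2 char='n'

Answer: nine  rock six  nine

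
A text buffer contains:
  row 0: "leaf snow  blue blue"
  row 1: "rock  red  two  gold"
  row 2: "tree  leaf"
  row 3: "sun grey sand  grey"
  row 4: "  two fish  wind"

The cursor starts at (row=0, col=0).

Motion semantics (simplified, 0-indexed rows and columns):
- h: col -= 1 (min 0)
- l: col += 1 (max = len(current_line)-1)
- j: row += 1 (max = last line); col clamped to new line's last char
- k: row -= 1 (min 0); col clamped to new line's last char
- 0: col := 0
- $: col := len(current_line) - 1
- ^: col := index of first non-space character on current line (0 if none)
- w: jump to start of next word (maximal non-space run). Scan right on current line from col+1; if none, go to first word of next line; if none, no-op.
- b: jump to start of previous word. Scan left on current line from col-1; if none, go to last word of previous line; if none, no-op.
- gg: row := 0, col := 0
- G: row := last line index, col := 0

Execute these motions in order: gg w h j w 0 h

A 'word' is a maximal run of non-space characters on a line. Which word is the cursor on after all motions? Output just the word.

Answer: rock

Derivation:
After 1 (gg): row=0 col=0 char='l'
After 2 (w): row=0 col=5 char='s'
After 3 (h): row=0 col=4 char='_'
After 4 (j): row=1 col=4 char='_'
After 5 (w): row=1 col=6 char='r'
After 6 (0): row=1 col=0 char='r'
After 7 (h): row=1 col=0 char='r'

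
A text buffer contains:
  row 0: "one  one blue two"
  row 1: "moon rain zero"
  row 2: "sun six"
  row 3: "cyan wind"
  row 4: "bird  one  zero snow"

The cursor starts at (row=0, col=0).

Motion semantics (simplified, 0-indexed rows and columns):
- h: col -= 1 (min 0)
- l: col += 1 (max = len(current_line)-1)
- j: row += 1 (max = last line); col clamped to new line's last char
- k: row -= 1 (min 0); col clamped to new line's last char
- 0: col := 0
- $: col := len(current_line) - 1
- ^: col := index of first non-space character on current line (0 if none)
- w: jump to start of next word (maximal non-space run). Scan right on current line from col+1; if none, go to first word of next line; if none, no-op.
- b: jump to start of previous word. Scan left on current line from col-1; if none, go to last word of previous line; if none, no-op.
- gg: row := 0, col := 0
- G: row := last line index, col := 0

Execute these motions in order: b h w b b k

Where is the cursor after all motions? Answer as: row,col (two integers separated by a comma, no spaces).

Answer: 0,0

Derivation:
After 1 (b): row=0 col=0 char='o'
After 2 (h): row=0 col=0 char='o'
After 3 (w): row=0 col=5 char='o'
After 4 (b): row=0 col=0 char='o'
After 5 (b): row=0 col=0 char='o'
After 6 (k): row=0 col=0 char='o'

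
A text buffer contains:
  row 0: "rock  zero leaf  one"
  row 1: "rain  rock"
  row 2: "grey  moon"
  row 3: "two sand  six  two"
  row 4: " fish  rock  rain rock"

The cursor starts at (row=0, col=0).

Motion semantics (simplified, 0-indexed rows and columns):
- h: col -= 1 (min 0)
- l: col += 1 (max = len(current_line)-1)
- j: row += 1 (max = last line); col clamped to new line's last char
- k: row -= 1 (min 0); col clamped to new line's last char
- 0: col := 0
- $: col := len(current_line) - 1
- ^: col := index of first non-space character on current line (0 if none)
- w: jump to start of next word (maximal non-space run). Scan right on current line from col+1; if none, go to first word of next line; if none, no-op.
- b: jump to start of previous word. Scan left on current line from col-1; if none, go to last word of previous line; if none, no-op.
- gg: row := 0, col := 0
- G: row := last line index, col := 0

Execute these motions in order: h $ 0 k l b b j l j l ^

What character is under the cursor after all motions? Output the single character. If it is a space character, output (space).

After 1 (h): row=0 col=0 char='r'
After 2 ($): row=0 col=19 char='e'
After 3 (0): row=0 col=0 char='r'
After 4 (k): row=0 col=0 char='r'
After 5 (l): row=0 col=1 char='o'
After 6 (b): row=0 col=0 char='r'
After 7 (b): row=0 col=0 char='r'
After 8 (j): row=1 col=0 char='r'
After 9 (l): row=1 col=1 char='a'
After 10 (j): row=2 col=1 char='r'
After 11 (l): row=2 col=2 char='e'
After 12 (^): row=2 col=0 char='g'

Answer: g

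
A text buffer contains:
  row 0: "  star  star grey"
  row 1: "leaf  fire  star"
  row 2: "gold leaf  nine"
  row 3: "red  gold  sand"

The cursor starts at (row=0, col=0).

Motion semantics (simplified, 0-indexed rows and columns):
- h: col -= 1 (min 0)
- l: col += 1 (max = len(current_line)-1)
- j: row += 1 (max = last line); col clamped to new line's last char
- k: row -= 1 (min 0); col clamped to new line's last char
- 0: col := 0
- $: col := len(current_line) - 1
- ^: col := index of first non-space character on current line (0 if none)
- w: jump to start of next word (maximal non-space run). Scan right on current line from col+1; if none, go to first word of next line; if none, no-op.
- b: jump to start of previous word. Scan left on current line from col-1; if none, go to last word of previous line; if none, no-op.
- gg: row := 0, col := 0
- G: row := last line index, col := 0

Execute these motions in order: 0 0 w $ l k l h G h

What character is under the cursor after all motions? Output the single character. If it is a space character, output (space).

After 1 (0): row=0 col=0 char='_'
After 2 (0): row=0 col=0 char='_'
After 3 (w): row=0 col=2 char='s'
After 4 ($): row=0 col=16 char='y'
After 5 (l): row=0 col=16 char='y'
After 6 (k): row=0 col=16 char='y'
After 7 (l): row=0 col=16 char='y'
After 8 (h): row=0 col=15 char='e'
After 9 (G): row=3 col=0 char='r'
After 10 (h): row=3 col=0 char='r'

Answer: r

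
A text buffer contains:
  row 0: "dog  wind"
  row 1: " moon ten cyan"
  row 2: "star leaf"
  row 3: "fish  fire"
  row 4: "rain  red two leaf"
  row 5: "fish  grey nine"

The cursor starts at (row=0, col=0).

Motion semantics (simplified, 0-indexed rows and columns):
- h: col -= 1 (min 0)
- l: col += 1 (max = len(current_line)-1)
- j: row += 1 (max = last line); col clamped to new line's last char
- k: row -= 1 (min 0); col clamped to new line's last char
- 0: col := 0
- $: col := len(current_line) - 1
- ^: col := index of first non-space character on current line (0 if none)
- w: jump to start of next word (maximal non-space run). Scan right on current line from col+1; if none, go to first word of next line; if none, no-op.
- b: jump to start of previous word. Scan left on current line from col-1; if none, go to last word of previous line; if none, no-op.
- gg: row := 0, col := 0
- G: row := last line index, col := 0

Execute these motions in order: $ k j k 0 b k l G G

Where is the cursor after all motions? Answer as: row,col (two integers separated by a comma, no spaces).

After 1 ($): row=0 col=8 char='d'
After 2 (k): row=0 col=8 char='d'
After 3 (j): row=1 col=8 char='n'
After 4 (k): row=0 col=8 char='d'
After 5 (0): row=0 col=0 char='d'
After 6 (b): row=0 col=0 char='d'
After 7 (k): row=0 col=0 char='d'
After 8 (l): row=0 col=1 char='o'
After 9 (G): row=5 col=0 char='f'
After 10 (G): row=5 col=0 char='f'

Answer: 5,0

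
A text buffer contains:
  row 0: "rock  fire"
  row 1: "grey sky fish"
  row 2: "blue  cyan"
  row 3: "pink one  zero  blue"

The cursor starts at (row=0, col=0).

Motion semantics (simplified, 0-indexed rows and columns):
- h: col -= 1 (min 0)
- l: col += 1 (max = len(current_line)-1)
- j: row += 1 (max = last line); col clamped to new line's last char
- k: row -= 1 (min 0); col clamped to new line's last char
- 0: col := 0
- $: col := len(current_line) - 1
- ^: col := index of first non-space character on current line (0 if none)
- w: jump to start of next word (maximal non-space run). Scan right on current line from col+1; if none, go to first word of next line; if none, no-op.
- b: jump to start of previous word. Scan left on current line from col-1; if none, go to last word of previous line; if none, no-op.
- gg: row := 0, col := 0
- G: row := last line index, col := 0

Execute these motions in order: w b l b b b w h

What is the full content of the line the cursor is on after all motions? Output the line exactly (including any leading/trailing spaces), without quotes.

Answer: rock  fire

Derivation:
After 1 (w): row=0 col=6 char='f'
After 2 (b): row=0 col=0 char='r'
After 3 (l): row=0 col=1 char='o'
After 4 (b): row=0 col=0 char='r'
After 5 (b): row=0 col=0 char='r'
After 6 (b): row=0 col=0 char='r'
After 7 (w): row=0 col=6 char='f'
After 8 (h): row=0 col=5 char='_'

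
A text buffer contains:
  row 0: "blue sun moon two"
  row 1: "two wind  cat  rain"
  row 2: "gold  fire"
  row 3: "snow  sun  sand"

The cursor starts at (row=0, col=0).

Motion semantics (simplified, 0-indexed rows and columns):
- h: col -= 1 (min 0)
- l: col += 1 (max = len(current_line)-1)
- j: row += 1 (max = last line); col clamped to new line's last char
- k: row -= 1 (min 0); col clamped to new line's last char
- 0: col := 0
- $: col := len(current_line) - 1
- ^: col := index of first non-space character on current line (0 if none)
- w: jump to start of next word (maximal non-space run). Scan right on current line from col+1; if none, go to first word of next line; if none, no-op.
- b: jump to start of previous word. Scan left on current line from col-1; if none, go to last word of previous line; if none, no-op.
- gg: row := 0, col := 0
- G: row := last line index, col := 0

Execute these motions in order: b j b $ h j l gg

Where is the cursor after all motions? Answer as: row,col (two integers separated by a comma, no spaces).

After 1 (b): row=0 col=0 char='b'
After 2 (j): row=1 col=0 char='t'
After 3 (b): row=0 col=14 char='t'
After 4 ($): row=0 col=16 char='o'
After 5 (h): row=0 col=15 char='w'
After 6 (j): row=1 col=15 char='r'
After 7 (l): row=1 col=16 char='a'
After 8 (gg): row=0 col=0 char='b'

Answer: 0,0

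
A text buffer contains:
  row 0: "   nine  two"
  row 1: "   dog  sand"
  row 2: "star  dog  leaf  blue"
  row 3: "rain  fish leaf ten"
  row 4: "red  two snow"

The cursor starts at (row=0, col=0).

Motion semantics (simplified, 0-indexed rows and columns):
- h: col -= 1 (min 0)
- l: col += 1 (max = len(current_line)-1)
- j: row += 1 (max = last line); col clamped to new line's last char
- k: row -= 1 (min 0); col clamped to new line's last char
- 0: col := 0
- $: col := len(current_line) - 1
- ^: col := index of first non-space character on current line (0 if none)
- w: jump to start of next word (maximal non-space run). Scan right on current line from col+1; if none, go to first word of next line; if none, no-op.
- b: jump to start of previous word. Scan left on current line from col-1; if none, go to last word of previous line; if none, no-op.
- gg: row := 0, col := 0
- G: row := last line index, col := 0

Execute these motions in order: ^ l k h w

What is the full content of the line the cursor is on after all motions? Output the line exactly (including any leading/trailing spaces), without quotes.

Answer:    nine  two

Derivation:
After 1 (^): row=0 col=3 char='n'
After 2 (l): row=0 col=4 char='i'
After 3 (k): row=0 col=4 char='i'
After 4 (h): row=0 col=3 char='n'
After 5 (w): row=0 col=9 char='t'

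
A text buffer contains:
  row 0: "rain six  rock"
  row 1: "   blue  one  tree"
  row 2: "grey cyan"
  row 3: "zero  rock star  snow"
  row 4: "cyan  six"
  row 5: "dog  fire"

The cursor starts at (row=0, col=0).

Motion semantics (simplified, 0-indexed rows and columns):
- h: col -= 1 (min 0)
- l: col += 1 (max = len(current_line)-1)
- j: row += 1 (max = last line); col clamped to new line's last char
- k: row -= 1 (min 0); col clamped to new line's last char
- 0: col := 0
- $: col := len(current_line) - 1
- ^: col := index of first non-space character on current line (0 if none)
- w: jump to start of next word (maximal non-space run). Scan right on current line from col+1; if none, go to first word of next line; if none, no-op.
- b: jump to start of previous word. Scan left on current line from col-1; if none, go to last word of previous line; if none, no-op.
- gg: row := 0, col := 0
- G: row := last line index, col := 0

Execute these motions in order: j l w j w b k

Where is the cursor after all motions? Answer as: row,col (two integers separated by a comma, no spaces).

After 1 (j): row=1 col=0 char='_'
After 2 (l): row=1 col=1 char='_'
After 3 (w): row=1 col=3 char='b'
After 4 (j): row=2 col=3 char='y'
After 5 (w): row=2 col=5 char='c'
After 6 (b): row=2 col=0 char='g'
After 7 (k): row=1 col=0 char='_'

Answer: 1,0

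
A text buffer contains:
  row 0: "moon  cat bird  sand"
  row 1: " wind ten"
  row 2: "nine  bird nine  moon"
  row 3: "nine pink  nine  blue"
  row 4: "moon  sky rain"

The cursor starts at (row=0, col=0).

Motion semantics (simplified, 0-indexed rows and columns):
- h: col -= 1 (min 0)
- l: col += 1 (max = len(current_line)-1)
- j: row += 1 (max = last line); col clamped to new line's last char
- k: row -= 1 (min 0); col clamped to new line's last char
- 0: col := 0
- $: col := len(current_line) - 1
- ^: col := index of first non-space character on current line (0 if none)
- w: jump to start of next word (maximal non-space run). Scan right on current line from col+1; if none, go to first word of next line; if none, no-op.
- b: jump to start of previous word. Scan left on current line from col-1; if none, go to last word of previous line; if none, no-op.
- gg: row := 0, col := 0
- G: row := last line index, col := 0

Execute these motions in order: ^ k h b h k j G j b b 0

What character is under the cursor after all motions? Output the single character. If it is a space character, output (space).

After 1 (^): row=0 col=0 char='m'
After 2 (k): row=0 col=0 char='m'
After 3 (h): row=0 col=0 char='m'
After 4 (b): row=0 col=0 char='m'
After 5 (h): row=0 col=0 char='m'
After 6 (k): row=0 col=0 char='m'
After 7 (j): row=1 col=0 char='_'
After 8 (G): row=4 col=0 char='m'
After 9 (j): row=4 col=0 char='m'
After 10 (b): row=3 col=17 char='b'
After 11 (b): row=3 col=11 char='n'
After 12 (0): row=3 col=0 char='n'

Answer: n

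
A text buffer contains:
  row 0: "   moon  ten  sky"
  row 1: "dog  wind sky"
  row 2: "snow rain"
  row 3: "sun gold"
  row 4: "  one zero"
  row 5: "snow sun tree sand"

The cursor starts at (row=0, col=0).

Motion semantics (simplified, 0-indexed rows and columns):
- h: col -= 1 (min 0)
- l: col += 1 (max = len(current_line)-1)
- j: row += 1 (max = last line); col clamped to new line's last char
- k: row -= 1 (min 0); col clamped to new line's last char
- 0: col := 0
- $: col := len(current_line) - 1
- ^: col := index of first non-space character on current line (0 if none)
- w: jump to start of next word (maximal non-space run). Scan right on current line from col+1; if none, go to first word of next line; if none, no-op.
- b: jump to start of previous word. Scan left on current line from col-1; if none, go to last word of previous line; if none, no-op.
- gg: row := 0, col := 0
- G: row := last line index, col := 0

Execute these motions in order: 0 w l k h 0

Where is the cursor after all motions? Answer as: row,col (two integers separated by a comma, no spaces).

After 1 (0): row=0 col=0 char='_'
After 2 (w): row=0 col=3 char='m'
After 3 (l): row=0 col=4 char='o'
After 4 (k): row=0 col=4 char='o'
After 5 (h): row=0 col=3 char='m'
After 6 (0): row=0 col=0 char='_'

Answer: 0,0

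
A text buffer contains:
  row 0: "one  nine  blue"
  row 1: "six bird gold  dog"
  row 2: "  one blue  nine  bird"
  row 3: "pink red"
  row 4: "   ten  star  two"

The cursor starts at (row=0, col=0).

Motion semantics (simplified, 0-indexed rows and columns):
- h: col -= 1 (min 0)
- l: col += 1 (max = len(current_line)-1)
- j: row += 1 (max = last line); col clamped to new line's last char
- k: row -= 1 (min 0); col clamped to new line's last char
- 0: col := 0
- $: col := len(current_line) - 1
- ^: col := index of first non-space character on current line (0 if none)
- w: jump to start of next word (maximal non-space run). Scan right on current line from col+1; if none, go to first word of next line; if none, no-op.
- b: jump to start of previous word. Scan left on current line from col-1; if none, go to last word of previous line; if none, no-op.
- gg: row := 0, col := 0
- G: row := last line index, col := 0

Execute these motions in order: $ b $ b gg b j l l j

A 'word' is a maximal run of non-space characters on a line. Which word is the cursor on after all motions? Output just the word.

Answer: one

Derivation:
After 1 ($): row=0 col=14 char='e'
After 2 (b): row=0 col=11 char='b'
After 3 ($): row=0 col=14 char='e'
After 4 (b): row=0 col=11 char='b'
After 5 (gg): row=0 col=0 char='o'
After 6 (b): row=0 col=0 char='o'
After 7 (j): row=1 col=0 char='s'
After 8 (l): row=1 col=1 char='i'
After 9 (l): row=1 col=2 char='x'
After 10 (j): row=2 col=2 char='o'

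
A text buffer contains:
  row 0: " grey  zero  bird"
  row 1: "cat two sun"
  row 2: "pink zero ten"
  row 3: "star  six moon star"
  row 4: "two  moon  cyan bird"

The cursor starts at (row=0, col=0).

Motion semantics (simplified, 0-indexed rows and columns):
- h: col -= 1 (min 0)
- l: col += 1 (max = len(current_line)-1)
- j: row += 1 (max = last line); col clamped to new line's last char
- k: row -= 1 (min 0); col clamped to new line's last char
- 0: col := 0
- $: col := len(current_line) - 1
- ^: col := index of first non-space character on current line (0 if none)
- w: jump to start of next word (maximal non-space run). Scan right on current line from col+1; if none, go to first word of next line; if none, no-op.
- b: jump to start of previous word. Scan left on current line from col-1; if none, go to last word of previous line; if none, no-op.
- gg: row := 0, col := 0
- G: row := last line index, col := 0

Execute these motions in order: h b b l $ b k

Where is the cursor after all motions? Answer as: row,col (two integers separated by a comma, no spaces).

Answer: 0,13

Derivation:
After 1 (h): row=0 col=0 char='_'
After 2 (b): row=0 col=0 char='_'
After 3 (b): row=0 col=0 char='_'
After 4 (l): row=0 col=1 char='g'
After 5 ($): row=0 col=16 char='d'
After 6 (b): row=0 col=13 char='b'
After 7 (k): row=0 col=13 char='b'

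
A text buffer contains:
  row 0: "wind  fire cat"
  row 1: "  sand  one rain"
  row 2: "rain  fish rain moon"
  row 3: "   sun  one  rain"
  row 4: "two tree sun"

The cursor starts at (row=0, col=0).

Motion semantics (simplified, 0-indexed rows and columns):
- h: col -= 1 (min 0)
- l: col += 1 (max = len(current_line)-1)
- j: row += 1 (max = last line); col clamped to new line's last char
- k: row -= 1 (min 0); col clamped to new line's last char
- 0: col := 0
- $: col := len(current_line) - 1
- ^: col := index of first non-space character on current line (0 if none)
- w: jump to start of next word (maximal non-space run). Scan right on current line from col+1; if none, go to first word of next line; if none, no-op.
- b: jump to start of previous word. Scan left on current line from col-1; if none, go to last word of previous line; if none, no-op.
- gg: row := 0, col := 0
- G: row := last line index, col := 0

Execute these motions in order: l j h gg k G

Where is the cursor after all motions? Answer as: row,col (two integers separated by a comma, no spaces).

After 1 (l): row=0 col=1 char='i'
After 2 (j): row=1 col=1 char='_'
After 3 (h): row=1 col=0 char='_'
After 4 (gg): row=0 col=0 char='w'
After 5 (k): row=0 col=0 char='w'
After 6 (G): row=4 col=0 char='t'

Answer: 4,0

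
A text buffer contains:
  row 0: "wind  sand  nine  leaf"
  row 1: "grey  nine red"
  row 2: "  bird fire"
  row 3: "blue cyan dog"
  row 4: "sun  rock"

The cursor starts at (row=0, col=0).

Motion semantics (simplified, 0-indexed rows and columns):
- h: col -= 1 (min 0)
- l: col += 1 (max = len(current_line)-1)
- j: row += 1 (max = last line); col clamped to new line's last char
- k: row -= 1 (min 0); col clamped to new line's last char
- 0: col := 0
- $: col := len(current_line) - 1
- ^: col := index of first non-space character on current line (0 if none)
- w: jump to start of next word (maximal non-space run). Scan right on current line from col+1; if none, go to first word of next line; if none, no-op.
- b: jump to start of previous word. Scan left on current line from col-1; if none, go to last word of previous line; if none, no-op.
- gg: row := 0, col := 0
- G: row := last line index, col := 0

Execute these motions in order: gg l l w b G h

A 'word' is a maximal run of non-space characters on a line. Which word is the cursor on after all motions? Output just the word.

After 1 (gg): row=0 col=0 char='w'
After 2 (l): row=0 col=1 char='i'
After 3 (l): row=0 col=2 char='n'
After 4 (w): row=0 col=6 char='s'
After 5 (b): row=0 col=0 char='w'
After 6 (G): row=4 col=0 char='s'
After 7 (h): row=4 col=0 char='s'

Answer: sun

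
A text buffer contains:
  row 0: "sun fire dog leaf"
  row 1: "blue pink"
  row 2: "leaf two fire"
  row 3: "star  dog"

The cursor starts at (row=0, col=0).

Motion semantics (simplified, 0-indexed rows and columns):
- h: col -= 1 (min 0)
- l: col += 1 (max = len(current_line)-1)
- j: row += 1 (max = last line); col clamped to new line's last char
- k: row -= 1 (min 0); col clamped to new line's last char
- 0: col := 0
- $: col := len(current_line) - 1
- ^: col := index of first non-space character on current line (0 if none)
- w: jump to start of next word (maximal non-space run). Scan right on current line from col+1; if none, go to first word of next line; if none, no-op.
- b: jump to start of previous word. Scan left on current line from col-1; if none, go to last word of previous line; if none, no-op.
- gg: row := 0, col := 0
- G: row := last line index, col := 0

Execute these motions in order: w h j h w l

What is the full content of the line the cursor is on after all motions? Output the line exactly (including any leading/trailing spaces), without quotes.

After 1 (w): row=0 col=4 char='f'
After 2 (h): row=0 col=3 char='_'
After 3 (j): row=1 col=3 char='e'
After 4 (h): row=1 col=2 char='u'
After 5 (w): row=1 col=5 char='p'
After 6 (l): row=1 col=6 char='i'

Answer: blue pink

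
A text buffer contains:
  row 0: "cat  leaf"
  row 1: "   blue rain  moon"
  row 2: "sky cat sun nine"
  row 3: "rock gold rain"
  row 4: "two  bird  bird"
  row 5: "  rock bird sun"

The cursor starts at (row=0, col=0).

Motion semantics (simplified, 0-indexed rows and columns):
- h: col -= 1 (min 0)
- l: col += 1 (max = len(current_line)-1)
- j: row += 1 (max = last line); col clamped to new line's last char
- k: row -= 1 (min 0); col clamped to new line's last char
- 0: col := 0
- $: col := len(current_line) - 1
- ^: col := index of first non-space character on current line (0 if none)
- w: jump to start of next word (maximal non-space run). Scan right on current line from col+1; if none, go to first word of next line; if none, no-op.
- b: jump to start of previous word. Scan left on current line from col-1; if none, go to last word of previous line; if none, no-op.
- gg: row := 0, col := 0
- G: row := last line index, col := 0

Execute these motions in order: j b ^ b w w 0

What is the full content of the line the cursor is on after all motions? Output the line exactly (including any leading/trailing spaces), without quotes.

After 1 (j): row=1 col=0 char='_'
After 2 (b): row=0 col=5 char='l'
After 3 (^): row=0 col=0 char='c'
After 4 (b): row=0 col=0 char='c'
After 5 (w): row=0 col=5 char='l'
After 6 (w): row=1 col=3 char='b'
After 7 (0): row=1 col=0 char='_'

Answer:    blue rain  moon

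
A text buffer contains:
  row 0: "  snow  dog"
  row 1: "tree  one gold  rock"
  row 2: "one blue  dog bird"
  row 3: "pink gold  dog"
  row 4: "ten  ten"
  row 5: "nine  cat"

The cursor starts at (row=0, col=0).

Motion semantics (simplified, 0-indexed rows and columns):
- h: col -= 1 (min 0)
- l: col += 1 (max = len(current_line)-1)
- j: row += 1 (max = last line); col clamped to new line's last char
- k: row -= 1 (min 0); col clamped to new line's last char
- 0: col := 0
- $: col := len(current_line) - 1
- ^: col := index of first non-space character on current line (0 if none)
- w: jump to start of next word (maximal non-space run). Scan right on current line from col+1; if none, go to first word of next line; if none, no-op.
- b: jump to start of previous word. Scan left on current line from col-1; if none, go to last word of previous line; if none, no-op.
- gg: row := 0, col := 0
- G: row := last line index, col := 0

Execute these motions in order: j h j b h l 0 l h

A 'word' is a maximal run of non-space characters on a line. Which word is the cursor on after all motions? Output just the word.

Answer: tree

Derivation:
After 1 (j): row=1 col=0 char='t'
After 2 (h): row=1 col=0 char='t'
After 3 (j): row=2 col=0 char='o'
After 4 (b): row=1 col=16 char='r'
After 5 (h): row=1 col=15 char='_'
After 6 (l): row=1 col=16 char='r'
After 7 (0): row=1 col=0 char='t'
After 8 (l): row=1 col=1 char='r'
After 9 (h): row=1 col=0 char='t'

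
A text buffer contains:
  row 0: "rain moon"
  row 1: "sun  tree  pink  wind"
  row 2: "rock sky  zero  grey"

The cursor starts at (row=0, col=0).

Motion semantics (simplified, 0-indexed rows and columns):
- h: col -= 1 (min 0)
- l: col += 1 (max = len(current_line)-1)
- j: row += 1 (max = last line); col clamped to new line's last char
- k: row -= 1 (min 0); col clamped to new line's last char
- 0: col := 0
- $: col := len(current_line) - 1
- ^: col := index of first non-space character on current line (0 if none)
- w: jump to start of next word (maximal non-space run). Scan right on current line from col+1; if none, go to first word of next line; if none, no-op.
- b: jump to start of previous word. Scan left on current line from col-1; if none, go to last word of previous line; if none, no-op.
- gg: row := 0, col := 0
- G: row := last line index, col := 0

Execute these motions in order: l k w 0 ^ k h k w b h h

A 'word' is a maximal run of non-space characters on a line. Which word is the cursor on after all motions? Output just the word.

Answer: rain

Derivation:
After 1 (l): row=0 col=1 char='a'
After 2 (k): row=0 col=1 char='a'
After 3 (w): row=0 col=5 char='m'
After 4 (0): row=0 col=0 char='r'
After 5 (^): row=0 col=0 char='r'
After 6 (k): row=0 col=0 char='r'
After 7 (h): row=0 col=0 char='r'
After 8 (k): row=0 col=0 char='r'
After 9 (w): row=0 col=5 char='m'
After 10 (b): row=0 col=0 char='r'
After 11 (h): row=0 col=0 char='r'
After 12 (h): row=0 col=0 char='r'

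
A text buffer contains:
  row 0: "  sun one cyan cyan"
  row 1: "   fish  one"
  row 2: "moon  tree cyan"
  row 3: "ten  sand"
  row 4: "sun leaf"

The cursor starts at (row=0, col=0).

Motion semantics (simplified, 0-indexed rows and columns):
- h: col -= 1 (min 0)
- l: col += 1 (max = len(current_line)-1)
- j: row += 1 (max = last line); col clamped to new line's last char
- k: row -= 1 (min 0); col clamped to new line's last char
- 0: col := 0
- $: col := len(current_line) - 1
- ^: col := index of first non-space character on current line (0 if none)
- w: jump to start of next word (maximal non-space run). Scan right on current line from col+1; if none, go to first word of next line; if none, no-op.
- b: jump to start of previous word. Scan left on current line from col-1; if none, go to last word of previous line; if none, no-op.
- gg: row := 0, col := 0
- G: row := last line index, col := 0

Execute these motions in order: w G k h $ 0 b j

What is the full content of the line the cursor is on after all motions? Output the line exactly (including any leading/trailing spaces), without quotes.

Answer: ten  sand

Derivation:
After 1 (w): row=0 col=2 char='s'
After 2 (G): row=4 col=0 char='s'
After 3 (k): row=3 col=0 char='t'
After 4 (h): row=3 col=0 char='t'
After 5 ($): row=3 col=8 char='d'
After 6 (0): row=3 col=0 char='t'
After 7 (b): row=2 col=11 char='c'
After 8 (j): row=3 col=8 char='d'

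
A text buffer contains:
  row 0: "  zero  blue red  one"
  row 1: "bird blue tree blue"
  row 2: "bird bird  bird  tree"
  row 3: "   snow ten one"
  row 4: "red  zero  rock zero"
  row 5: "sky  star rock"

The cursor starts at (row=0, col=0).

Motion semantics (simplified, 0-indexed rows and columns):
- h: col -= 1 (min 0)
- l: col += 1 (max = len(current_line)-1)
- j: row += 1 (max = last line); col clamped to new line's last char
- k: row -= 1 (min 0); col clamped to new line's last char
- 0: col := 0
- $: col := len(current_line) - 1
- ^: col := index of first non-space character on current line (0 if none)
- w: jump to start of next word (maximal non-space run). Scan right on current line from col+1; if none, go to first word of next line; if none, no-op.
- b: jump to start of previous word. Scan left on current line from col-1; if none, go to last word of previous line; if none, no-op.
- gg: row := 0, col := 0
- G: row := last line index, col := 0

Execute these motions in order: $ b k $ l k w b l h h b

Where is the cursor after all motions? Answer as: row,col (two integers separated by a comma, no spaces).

After 1 ($): row=0 col=20 char='e'
After 2 (b): row=0 col=18 char='o'
After 3 (k): row=0 col=18 char='o'
After 4 ($): row=0 col=20 char='e'
After 5 (l): row=0 col=20 char='e'
After 6 (k): row=0 col=20 char='e'
After 7 (w): row=1 col=0 char='b'
After 8 (b): row=0 col=18 char='o'
After 9 (l): row=0 col=19 char='n'
After 10 (h): row=0 col=18 char='o'
After 11 (h): row=0 col=17 char='_'
After 12 (b): row=0 col=13 char='r'

Answer: 0,13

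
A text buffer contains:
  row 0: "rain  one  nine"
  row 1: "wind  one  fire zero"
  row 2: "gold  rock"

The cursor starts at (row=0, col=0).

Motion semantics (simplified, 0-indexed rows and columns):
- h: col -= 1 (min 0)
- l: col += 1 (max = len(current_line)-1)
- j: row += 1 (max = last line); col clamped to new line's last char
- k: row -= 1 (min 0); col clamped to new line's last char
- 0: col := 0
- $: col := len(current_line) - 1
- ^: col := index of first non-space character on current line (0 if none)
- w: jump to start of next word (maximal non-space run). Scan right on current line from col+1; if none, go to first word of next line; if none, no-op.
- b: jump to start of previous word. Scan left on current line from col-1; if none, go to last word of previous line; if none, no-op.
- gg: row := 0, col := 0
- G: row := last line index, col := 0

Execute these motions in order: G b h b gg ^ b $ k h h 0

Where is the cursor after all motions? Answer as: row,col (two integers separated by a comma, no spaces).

Answer: 0,0

Derivation:
After 1 (G): row=2 col=0 char='g'
After 2 (b): row=1 col=16 char='z'
After 3 (h): row=1 col=15 char='_'
After 4 (b): row=1 col=11 char='f'
After 5 (gg): row=0 col=0 char='r'
After 6 (^): row=0 col=0 char='r'
After 7 (b): row=0 col=0 char='r'
After 8 ($): row=0 col=14 char='e'
After 9 (k): row=0 col=14 char='e'
After 10 (h): row=0 col=13 char='n'
After 11 (h): row=0 col=12 char='i'
After 12 (0): row=0 col=0 char='r'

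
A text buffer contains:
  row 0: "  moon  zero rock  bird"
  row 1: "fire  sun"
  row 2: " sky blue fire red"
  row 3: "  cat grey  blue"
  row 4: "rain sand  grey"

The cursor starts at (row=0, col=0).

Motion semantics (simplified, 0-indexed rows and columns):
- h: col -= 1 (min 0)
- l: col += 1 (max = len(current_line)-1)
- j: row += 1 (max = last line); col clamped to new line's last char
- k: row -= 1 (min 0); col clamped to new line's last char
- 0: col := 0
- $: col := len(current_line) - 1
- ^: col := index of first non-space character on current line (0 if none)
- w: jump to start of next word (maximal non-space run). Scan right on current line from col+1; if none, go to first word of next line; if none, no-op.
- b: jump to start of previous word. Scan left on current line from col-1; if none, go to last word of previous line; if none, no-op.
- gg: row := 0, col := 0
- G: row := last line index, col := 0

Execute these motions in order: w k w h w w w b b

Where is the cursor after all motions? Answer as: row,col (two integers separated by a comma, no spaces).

Answer: 0,8

Derivation:
After 1 (w): row=0 col=2 char='m'
After 2 (k): row=0 col=2 char='m'
After 3 (w): row=0 col=8 char='z'
After 4 (h): row=0 col=7 char='_'
After 5 (w): row=0 col=8 char='z'
After 6 (w): row=0 col=13 char='r'
After 7 (w): row=0 col=19 char='b'
After 8 (b): row=0 col=13 char='r'
After 9 (b): row=0 col=8 char='z'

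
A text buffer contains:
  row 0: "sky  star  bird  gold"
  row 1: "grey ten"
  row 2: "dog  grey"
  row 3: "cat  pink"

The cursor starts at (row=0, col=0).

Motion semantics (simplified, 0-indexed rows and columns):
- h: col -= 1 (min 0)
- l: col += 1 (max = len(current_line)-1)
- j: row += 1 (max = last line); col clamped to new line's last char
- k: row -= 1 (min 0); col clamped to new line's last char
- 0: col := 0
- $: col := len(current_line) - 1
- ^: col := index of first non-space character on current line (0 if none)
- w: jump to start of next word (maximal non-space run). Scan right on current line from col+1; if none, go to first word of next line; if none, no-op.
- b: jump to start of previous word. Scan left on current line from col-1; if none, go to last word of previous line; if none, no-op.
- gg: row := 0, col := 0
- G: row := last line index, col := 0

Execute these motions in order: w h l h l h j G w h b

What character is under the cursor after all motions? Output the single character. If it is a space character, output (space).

After 1 (w): row=0 col=5 char='s'
After 2 (h): row=0 col=4 char='_'
After 3 (l): row=0 col=5 char='s'
After 4 (h): row=0 col=4 char='_'
After 5 (l): row=0 col=5 char='s'
After 6 (h): row=0 col=4 char='_'
After 7 (j): row=1 col=4 char='_'
After 8 (G): row=3 col=0 char='c'
After 9 (w): row=3 col=5 char='p'
After 10 (h): row=3 col=4 char='_'
After 11 (b): row=3 col=0 char='c'

Answer: c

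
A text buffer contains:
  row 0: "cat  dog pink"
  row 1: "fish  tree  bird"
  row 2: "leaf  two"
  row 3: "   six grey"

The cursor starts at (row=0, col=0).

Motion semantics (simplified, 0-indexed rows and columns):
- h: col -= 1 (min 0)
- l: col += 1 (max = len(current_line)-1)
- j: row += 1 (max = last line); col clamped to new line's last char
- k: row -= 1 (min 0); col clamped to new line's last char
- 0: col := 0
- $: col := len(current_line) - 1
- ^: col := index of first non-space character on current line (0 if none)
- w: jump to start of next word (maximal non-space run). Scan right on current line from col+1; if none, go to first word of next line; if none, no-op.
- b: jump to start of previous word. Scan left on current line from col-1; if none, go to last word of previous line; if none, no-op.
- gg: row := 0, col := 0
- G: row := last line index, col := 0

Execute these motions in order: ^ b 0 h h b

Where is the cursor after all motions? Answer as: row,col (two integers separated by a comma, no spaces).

After 1 (^): row=0 col=0 char='c'
After 2 (b): row=0 col=0 char='c'
After 3 (0): row=0 col=0 char='c'
After 4 (h): row=0 col=0 char='c'
After 5 (h): row=0 col=0 char='c'
After 6 (b): row=0 col=0 char='c'

Answer: 0,0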